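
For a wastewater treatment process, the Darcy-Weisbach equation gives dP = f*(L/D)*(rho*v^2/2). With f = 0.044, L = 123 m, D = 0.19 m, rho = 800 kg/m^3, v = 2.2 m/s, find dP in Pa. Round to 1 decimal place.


dP = f * (L/D) * (rho*v^2/2)
dP = 0.044 * (123/0.19) * (800*2.2^2/2)
L/D = 647.36842105
rho*v^2/2 = 800*4.84/2 = 1936.0
dP = 0.044 * 647.36842105 * 1936.0
dP = 55145.4 Pa


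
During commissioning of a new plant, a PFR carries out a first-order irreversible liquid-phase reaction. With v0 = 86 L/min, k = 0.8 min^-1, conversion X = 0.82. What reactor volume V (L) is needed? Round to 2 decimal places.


V = (v0/k) * ln(1/(1-X))
V = (86/0.8) * ln(1/(1-0.82))
V = 107.5 * ln(5.555556)
V = 107.5 * 1.714799
V = 184.34 L


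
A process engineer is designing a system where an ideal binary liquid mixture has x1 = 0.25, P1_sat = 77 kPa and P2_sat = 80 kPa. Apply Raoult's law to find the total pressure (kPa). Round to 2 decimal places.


P = x1*P1_sat + x2*P2_sat
x2 = 1 - x1 = 1 - 0.25 = 0.75
P = 0.25*77 + 0.75*80
P = 19.25 + 60.0
P = 79.25 kPa


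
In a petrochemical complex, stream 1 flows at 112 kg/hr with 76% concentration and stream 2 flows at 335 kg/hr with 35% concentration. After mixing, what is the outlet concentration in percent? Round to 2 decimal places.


Mass balance on solute: F1*x1 + F2*x2 = F3*x3
F3 = F1 + F2 = 112 + 335 = 447 kg/hr
x3 = (F1*x1 + F2*x2)/F3
x3 = (112*0.76 + 335*0.35) / 447
x3 = 45.27%


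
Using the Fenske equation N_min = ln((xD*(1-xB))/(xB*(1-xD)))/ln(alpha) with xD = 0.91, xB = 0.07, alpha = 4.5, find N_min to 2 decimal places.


N_min = ln((xD*(1-xB))/(xB*(1-xD))) / ln(alpha)
Numerator inside ln: 0.8463 / 0.0063 = 134.333333
ln(134.333333) = 4.900324
ln(alpha) = ln(4.5) = 1.504077
N_min = 4.900324 / 1.504077 = 3.26


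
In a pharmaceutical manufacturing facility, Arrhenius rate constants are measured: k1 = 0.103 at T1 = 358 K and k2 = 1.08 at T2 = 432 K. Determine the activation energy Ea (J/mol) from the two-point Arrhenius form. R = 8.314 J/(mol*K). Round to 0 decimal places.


Ea = R * ln(k2/k1) / (1/T1 - 1/T2)
ln(k2/k1) = ln(1.08/0.103) = 2.3499873
1/T1 - 1/T2 = 1/358 - 1/432 = 0.000478481275
Ea = 8.314 * 2.3499873 / 0.000478481275
Ea = 40833 J/mol


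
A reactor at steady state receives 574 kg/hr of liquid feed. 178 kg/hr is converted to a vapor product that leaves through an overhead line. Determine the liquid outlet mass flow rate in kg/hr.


Steady-state mass balance on the main outlet: F_out = F_in - F_removed
F_out = 574 - 178
F_out = 396 kg/hr


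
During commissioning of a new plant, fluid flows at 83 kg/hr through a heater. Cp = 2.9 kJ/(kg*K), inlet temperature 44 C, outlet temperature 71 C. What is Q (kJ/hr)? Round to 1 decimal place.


Q = m_dot * Cp * (T2 - T1)
Q = 83 * 2.9 * (71 - 44)
Q = 83 * 2.9 * 27
Q = 6498.9 kJ/hr


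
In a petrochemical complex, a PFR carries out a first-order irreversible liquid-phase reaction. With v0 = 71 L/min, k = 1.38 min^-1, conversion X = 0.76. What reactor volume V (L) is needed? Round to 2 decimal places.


V = (v0/k) * ln(1/(1-X))
V = (71/1.38) * ln(1/(1-0.76))
V = 51.449275 * ln(4.166667)
V = 51.449275 * 1.427116
V = 73.42 L


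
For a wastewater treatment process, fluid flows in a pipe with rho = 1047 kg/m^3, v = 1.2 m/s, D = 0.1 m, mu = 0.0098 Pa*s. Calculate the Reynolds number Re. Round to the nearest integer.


Re = rho * v * D / mu
Re = 1047 * 1.2 * 0.1 / 0.0098
Re = 125.64 / 0.0098
Re = 12820


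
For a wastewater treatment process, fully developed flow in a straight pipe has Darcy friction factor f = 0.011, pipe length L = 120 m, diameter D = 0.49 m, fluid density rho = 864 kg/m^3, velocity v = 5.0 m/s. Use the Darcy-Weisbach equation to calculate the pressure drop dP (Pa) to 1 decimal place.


dP = f * (L/D) * (rho*v^2/2)
dP = 0.011 * (120/0.49) * (864*5.0^2/2)
L/D = 244.89795918
rho*v^2/2 = 864*25.0/2 = 10800.0
dP = 0.011 * 244.89795918 * 10800.0
dP = 29093.9 Pa


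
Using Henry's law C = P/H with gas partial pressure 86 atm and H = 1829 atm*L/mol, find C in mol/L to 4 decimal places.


C = P / H
C = 86 / 1829
C = 0.0470 mol/L


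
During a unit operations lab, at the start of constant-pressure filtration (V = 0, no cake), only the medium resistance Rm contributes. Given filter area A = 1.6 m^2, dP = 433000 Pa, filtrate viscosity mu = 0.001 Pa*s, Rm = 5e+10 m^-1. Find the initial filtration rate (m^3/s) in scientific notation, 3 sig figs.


rate = A * dP / (mu * Rm)
rate = 1.6 * 433000 / (0.001 * 5e+10)
rate = 692800.0 / 5.000e+07
rate = 1.39e-02 m^3/s


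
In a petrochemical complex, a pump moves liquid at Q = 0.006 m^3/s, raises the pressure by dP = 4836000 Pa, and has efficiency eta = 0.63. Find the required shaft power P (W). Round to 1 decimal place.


P = Q * dP / eta
P = 0.006 * 4836000 / 0.63
P = 29016.0 / 0.63
P = 46057.1 W


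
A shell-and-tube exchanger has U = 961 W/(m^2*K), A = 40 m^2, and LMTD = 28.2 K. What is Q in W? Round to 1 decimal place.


Q = U * A * LMTD
Q = 961 * 40 * 28.2
Q = 1084008.0 W


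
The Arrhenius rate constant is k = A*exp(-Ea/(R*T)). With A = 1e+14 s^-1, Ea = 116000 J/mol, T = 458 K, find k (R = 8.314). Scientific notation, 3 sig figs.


k = A * exp(-Ea/(R*T))
k = 1e+14 * exp(-116000 / (8.314 * 458))
k = 1e+14 * exp(-30.463689)
k = 5.89e+00


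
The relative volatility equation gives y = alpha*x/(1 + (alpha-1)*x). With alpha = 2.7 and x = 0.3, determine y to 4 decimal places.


y = alpha*x / (1 + (alpha-1)*x)
y = 2.7*0.3 / (1 + (2.7-1)*0.3)
y = 0.81 / (1 + 0.51)
y = 0.81 / 1.51
y = 0.5364


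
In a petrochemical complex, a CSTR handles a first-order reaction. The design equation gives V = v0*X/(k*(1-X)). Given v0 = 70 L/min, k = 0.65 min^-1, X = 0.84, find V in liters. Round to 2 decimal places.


V = v0 * X / (k * (1 - X))
V = 70 * 0.84 / (0.65 * (1 - 0.84))
V = 58.8 / (0.65 * 0.16)
V = 58.8 / 0.104
V = 565.38 L


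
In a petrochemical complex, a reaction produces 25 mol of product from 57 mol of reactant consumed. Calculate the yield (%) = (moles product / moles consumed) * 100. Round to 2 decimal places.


Yield = (moles product / moles consumed) * 100%
Yield = (25 / 57) * 100
Yield = 0.4386 * 100
Yield = 43.86%


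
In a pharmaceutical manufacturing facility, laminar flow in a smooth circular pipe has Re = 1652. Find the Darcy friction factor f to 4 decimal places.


f = 64 / Re
f = 64 / 1652
f = 0.0387


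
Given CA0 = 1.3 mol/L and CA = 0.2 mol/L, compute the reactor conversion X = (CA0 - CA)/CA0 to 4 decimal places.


X = (CA0 - CA) / CA0
X = (1.3 - 0.2) / 1.3
X = 1.1 / 1.3
X = 0.8462


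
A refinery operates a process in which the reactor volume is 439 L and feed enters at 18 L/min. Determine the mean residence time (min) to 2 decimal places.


tau = V / v0
tau = 439 / 18
tau = 24.39 min


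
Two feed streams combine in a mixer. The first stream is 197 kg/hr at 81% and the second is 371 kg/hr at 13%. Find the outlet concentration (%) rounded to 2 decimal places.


Mass balance on solute: F1*x1 + F2*x2 = F3*x3
F3 = F1 + F2 = 197 + 371 = 568 kg/hr
x3 = (F1*x1 + F2*x2)/F3
x3 = (197*0.81 + 371*0.13) / 568
x3 = 36.58%


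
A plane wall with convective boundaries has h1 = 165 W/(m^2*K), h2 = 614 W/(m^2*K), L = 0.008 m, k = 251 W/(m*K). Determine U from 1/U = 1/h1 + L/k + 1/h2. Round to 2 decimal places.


1/U = 1/h1 + L/k + 1/h2
1/U = 1/165 + 0.008/251 + 1/614
1/U = 0.0060606061 + 3.18725e-05 + 0.0016286645
1/U = 0.0077211431
U = 129.51 W/(m^2*K)


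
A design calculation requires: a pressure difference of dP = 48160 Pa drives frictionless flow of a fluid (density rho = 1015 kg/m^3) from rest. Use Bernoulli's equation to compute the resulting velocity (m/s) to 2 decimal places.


v = sqrt(2*dP/rho)
v = sqrt(2*48160/1015)
v = sqrt(94.896552)
v = 9.74 m/s


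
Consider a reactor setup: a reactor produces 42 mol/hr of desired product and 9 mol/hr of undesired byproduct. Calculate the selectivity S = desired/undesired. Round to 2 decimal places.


S = desired product rate / undesired product rate
S = 42 / 9
S = 4.67


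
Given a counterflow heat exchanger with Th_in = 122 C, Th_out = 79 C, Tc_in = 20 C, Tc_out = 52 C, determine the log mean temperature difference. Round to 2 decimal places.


dT1 = Th_in - Tc_out = 122 - 52 = 70
dT2 = Th_out - Tc_in = 79 - 20 = 59
LMTD = (dT1 - dT2) / ln(dT1/dT2)
LMTD = (70 - 59) / ln(70/59)
LMTD = 64.34 K


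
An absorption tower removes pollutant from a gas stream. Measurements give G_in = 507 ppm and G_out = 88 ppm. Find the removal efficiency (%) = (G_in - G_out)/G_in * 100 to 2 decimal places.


Efficiency = (G_in - G_out) / G_in * 100%
Efficiency = (507 - 88) / 507 * 100
Efficiency = 419 / 507 * 100
Efficiency = 82.64%


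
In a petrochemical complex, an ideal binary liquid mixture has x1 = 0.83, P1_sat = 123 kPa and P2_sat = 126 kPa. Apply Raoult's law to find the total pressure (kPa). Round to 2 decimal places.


P = x1*P1_sat + x2*P2_sat
x2 = 1 - x1 = 1 - 0.83 = 0.17
P = 0.83*123 + 0.17*126
P = 102.09 + 21.42
P = 123.51 kPa


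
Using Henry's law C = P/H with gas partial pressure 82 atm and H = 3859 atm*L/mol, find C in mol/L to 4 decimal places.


C = P / H
C = 82 / 3859
C = 0.0212 mol/L


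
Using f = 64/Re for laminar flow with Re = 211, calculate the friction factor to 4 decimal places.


f = 64 / Re
f = 64 / 211
f = 0.3033


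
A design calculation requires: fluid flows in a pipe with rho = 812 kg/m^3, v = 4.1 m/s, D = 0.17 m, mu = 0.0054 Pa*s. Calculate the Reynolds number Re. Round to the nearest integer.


Re = rho * v * D / mu
Re = 812 * 4.1 * 0.17 / 0.0054
Re = 565.964 / 0.0054
Re = 104808


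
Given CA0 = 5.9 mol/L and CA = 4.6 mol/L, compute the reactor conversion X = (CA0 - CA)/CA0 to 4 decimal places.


X = (CA0 - CA) / CA0
X = (5.9 - 4.6) / 5.9
X = 1.3 / 5.9
X = 0.2203


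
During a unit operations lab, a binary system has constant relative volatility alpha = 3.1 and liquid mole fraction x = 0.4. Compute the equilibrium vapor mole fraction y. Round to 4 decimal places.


y = alpha*x / (1 + (alpha-1)*x)
y = 3.1*0.4 / (1 + (3.1-1)*0.4)
y = 1.24 / (1 + 0.84)
y = 1.24 / 1.84
y = 0.6739


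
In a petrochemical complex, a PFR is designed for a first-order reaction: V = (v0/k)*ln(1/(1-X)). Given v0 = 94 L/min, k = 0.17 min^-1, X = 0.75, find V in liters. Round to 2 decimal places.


V = (v0/k) * ln(1/(1-X))
V = (94/0.17) * ln(1/(1-0.75))
V = 552.941176 * ln(4.0)
V = 552.941176 * 1.386294
V = 766.54 L


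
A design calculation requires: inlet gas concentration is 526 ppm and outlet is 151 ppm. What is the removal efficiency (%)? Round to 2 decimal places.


Efficiency = (G_in - G_out) / G_in * 100%
Efficiency = (526 - 151) / 526 * 100
Efficiency = 375 / 526 * 100
Efficiency = 71.29%


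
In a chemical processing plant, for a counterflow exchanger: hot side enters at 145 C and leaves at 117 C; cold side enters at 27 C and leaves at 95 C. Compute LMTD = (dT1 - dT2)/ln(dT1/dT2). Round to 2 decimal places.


dT1 = Th_in - Tc_out = 145 - 95 = 50
dT2 = Th_out - Tc_in = 117 - 27 = 90
LMTD = (dT1 - dT2) / ln(dT1/dT2)
LMTD = (50 - 90) / ln(50/90)
LMTD = 68.05 K


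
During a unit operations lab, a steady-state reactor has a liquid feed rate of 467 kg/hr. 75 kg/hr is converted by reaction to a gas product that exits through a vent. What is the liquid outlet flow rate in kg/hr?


Steady-state mass balance on the main outlet: F_out = F_in - F_removed
F_out = 467 - 75
F_out = 392 kg/hr


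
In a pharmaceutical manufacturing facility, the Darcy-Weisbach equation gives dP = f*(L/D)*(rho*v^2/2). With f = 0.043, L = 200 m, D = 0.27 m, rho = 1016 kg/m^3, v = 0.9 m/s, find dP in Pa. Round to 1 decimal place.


dP = f * (L/D) * (rho*v^2/2)
dP = 0.043 * (200/0.27) * (1016*0.9^2/2)
L/D = 740.74074074
rho*v^2/2 = 1016*0.81/2 = 411.48
dP = 0.043 * 740.74074074 * 411.48
dP = 13106.4 Pa


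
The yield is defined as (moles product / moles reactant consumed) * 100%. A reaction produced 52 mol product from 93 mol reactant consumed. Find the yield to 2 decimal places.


Yield = (moles product / moles consumed) * 100%
Yield = (52 / 93) * 100
Yield = 0.5591 * 100
Yield = 55.91%


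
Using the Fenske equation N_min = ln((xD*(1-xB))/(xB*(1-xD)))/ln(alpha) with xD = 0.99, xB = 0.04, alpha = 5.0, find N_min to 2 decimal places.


N_min = ln((xD*(1-xB))/(xB*(1-xD))) / ln(alpha)
Numerator inside ln: 0.9504 / 0.0004 = 2376.0
ln(2376.0) = 7.773174
ln(alpha) = ln(5.0) = 1.609438
N_min = 7.773174 / 1.609438 = 4.83


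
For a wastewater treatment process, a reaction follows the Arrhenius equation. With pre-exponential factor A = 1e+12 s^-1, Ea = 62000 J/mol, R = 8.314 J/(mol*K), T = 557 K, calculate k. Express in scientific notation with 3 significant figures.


k = A * exp(-Ea/(R*T))
k = 1e+12 * exp(-62000 / (8.314 * 557))
k = 1e+12 * exp(-13.388332)
k = 1.53e+06


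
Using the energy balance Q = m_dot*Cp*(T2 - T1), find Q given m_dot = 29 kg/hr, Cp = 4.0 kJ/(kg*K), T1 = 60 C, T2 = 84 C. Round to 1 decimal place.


Q = m_dot * Cp * (T2 - T1)
Q = 29 * 4.0 * (84 - 60)
Q = 29 * 4.0 * 24
Q = 2784.0 kJ/hr


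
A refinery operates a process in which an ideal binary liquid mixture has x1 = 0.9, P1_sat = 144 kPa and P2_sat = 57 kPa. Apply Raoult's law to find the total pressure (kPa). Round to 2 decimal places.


P = x1*P1_sat + x2*P2_sat
x2 = 1 - x1 = 1 - 0.9 = 0.1
P = 0.9*144 + 0.1*57
P = 129.6 + 5.7
P = 135.30 kPa


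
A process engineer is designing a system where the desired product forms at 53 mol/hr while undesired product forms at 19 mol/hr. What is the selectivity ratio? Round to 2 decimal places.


S = desired product rate / undesired product rate
S = 53 / 19
S = 2.79


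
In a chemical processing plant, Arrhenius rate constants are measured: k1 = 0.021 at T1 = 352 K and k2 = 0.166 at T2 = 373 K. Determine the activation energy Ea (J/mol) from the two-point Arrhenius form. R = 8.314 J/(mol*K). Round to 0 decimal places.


Ea = R * ln(k2/k1) / (1/T1 - 1/T2)
ln(k2/k1) = ln(0.166/0.021) = 2.0674654
1/T1 - 1/T2 = 1/352 - 1/373 = 0.000159943943
Ea = 8.314 * 2.0674654 / 0.000159943943
Ea = 107468 J/mol


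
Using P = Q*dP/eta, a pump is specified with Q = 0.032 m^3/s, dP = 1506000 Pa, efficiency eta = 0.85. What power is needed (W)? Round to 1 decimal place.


P = Q * dP / eta
P = 0.032 * 1506000 / 0.85
P = 48192.0 / 0.85
P = 56696.5 W


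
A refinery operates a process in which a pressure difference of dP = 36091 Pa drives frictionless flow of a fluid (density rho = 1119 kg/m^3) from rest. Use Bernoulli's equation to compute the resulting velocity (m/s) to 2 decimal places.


v = sqrt(2*dP/rho)
v = sqrt(2*36091/1119)
v = sqrt(64.505809)
v = 8.03 m/s


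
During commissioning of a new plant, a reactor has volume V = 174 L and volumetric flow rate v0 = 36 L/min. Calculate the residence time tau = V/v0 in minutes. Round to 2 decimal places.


tau = V / v0
tau = 174 / 36
tau = 4.83 min


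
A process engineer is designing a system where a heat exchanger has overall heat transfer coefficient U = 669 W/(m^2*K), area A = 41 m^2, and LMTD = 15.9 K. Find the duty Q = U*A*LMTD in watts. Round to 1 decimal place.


Q = U * A * LMTD
Q = 669 * 41 * 15.9
Q = 436121.1 W


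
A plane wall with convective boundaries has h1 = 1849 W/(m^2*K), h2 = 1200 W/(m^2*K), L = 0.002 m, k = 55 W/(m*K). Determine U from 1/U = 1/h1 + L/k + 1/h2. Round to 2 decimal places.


1/U = 1/h1 + L/k + 1/h2
1/U = 1/1849 + 0.002/55 + 1/1200
1/U = 0.0005408329 + 3.63636e-05 + 0.0008333333
1/U = 0.0014105298
U = 708.95 W/(m^2*K)


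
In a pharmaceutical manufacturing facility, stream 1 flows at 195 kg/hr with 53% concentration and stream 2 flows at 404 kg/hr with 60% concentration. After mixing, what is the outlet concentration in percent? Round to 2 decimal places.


Mass balance on solute: F1*x1 + F2*x2 = F3*x3
F3 = F1 + F2 = 195 + 404 = 599 kg/hr
x3 = (F1*x1 + F2*x2)/F3
x3 = (195*0.53 + 404*0.6) / 599
x3 = 57.72%


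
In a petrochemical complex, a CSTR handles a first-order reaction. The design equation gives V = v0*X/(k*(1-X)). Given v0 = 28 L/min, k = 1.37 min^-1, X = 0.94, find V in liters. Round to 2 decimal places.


V = v0 * X / (k * (1 - X))
V = 28 * 0.94 / (1.37 * (1 - 0.94))
V = 26.32 / (1.37 * 0.06)
V = 26.32 / 0.0822
V = 320.19 L


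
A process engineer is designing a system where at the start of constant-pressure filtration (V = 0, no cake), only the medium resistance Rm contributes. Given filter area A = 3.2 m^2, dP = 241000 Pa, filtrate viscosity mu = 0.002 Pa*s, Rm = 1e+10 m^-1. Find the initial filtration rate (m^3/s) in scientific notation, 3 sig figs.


rate = A * dP / (mu * Rm)
rate = 3.2 * 241000 / (0.002 * 1e+10)
rate = 771200.0 / 2.000e+07
rate = 3.86e-02 m^3/s


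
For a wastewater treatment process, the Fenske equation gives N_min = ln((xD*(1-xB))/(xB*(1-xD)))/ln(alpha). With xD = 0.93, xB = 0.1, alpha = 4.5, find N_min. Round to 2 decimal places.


N_min = ln((xD*(1-xB))/(xB*(1-xD))) / ln(alpha)
Numerator inside ln: 0.837 / 0.007 = 119.571429
ln(119.571429) = 4.783914
ln(alpha) = ln(4.5) = 1.504077
N_min = 4.783914 / 1.504077 = 3.18


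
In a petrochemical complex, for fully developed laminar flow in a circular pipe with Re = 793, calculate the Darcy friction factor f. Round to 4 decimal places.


f = 64 / Re
f = 64 / 793
f = 0.0807


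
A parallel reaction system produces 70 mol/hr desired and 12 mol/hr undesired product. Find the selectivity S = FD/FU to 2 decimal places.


S = desired product rate / undesired product rate
S = 70 / 12
S = 5.83


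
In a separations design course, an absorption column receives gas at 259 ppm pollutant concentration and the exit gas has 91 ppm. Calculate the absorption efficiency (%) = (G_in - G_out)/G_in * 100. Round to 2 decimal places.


Efficiency = (G_in - G_out) / G_in * 100%
Efficiency = (259 - 91) / 259 * 100
Efficiency = 168 / 259 * 100
Efficiency = 64.86%


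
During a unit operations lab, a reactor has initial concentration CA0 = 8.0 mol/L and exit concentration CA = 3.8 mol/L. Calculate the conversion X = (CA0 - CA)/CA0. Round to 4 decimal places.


X = (CA0 - CA) / CA0
X = (8.0 - 3.8) / 8.0
X = 4.2 / 8.0
X = 0.5250


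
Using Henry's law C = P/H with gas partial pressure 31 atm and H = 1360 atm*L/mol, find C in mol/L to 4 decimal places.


C = P / H
C = 31 / 1360
C = 0.0228 mol/L


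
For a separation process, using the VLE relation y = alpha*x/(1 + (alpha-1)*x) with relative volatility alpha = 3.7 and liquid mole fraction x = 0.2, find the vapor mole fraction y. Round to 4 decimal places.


y = alpha*x / (1 + (alpha-1)*x)
y = 3.7*0.2 / (1 + (3.7-1)*0.2)
y = 0.74 / (1 + 0.54)
y = 0.74 / 1.54
y = 0.4805


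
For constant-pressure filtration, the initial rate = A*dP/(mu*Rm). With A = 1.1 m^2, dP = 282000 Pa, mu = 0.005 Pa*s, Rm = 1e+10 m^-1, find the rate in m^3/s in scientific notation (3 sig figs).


rate = A * dP / (mu * Rm)
rate = 1.1 * 282000 / (0.005 * 1e+10)
rate = 310200.0 / 5.000e+07
rate = 6.20e-03 m^3/s


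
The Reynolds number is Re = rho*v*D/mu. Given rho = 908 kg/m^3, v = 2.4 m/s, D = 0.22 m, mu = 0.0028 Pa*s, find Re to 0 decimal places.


Re = rho * v * D / mu
Re = 908 * 2.4 * 0.22 / 0.0028
Re = 479.424 / 0.0028
Re = 171223


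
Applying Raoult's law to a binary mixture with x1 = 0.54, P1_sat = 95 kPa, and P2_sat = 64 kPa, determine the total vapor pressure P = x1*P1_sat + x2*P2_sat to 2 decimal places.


P = x1*P1_sat + x2*P2_sat
x2 = 1 - x1 = 1 - 0.54 = 0.46
P = 0.54*95 + 0.46*64
P = 51.3 + 29.44
P = 80.74 kPa


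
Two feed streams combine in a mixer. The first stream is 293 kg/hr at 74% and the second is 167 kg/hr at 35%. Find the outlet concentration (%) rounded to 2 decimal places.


Mass balance on solute: F1*x1 + F2*x2 = F3*x3
F3 = F1 + F2 = 293 + 167 = 460 kg/hr
x3 = (F1*x1 + F2*x2)/F3
x3 = (293*0.74 + 167*0.35) / 460
x3 = 59.84%


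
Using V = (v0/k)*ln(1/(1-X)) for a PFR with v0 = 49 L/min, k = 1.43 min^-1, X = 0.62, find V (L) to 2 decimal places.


V = (v0/k) * ln(1/(1-X))
V = (49/1.43) * ln(1/(1-0.62))
V = 34.265734 * ln(2.631579)
V = 34.265734 * 0.967584
V = 33.15 L


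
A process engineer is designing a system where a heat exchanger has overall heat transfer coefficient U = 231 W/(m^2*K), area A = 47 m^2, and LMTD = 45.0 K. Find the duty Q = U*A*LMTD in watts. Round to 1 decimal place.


Q = U * A * LMTD
Q = 231 * 47 * 45.0
Q = 488565.0 W


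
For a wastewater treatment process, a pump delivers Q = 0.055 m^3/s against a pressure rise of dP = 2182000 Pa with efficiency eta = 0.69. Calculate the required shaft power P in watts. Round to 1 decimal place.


P = Q * dP / eta
P = 0.055 * 2182000 / 0.69
P = 120010.0 / 0.69
P = 173927.5 W


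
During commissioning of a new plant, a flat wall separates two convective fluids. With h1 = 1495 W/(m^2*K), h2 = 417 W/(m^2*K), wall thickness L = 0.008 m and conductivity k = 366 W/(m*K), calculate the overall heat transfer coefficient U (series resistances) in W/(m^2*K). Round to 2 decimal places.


1/U = 1/h1 + L/k + 1/h2
1/U = 1/1495 + 0.008/366 + 1/417
1/U = 0.0006688963 + 2.18579e-05 + 0.0023980815
1/U = 0.0030888357
U = 323.75 W/(m^2*K)


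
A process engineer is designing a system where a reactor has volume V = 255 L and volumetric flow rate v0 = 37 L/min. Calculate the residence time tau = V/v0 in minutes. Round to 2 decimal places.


tau = V / v0
tau = 255 / 37
tau = 6.89 min


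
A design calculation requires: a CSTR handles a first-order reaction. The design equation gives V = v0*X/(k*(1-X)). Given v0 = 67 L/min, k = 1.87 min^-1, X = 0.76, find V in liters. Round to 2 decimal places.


V = v0 * X / (k * (1 - X))
V = 67 * 0.76 / (1.87 * (1 - 0.76))
V = 50.92 / (1.87 * 0.24)
V = 50.92 / 0.4488
V = 113.46 L


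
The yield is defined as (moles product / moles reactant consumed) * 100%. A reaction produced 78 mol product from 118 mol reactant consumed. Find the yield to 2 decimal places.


Yield = (moles product / moles consumed) * 100%
Yield = (78 / 118) * 100
Yield = 0.661 * 100
Yield = 66.10%


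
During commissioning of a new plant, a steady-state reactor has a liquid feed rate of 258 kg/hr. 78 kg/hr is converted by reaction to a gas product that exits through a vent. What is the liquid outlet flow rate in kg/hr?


Steady-state mass balance on the main outlet: F_out = F_in - F_removed
F_out = 258 - 78
F_out = 180 kg/hr


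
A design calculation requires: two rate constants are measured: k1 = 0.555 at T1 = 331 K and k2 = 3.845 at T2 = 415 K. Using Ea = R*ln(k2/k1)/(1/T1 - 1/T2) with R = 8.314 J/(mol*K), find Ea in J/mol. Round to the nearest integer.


Ea = R * ln(k2/k1) / (1/T1 - 1/T2)
ln(k2/k1) = ln(3.845/0.555) = 1.9355608
1/T1 - 1/T2 = 1/331 - 1/415 = 0.000611509482
Ea = 8.314 * 1.9355608 / 0.000611509482
Ea = 26316 J/mol


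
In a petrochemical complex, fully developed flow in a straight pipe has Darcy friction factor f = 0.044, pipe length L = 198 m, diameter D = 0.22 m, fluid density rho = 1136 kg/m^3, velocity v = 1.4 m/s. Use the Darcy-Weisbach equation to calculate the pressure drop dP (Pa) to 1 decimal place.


dP = f * (L/D) * (rho*v^2/2)
dP = 0.044 * (198/0.22) * (1136*1.4^2/2)
L/D = 900.0
rho*v^2/2 = 1136*1.96/2 = 1113.28
dP = 0.044 * 900.0 * 1113.28
dP = 44085.9 Pa


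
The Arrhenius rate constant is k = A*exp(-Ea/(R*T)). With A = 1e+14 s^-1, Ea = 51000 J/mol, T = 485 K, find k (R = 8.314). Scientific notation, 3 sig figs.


k = A * exp(-Ea/(R*T))
k = 1e+14 * exp(-51000 / (8.314 * 485))
k = 1e+14 * exp(-12.6479)
k = 3.21e+08


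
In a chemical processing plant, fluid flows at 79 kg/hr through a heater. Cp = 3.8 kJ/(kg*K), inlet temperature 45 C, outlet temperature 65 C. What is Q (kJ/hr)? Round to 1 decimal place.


Q = m_dot * Cp * (T2 - T1)
Q = 79 * 3.8 * (65 - 45)
Q = 79 * 3.8 * 20
Q = 6004.0 kJ/hr


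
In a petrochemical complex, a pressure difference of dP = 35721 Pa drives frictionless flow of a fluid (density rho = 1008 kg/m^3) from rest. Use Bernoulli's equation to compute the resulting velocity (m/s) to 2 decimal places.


v = sqrt(2*dP/rho)
v = sqrt(2*35721/1008)
v = sqrt(70.875)
v = 8.42 m/s


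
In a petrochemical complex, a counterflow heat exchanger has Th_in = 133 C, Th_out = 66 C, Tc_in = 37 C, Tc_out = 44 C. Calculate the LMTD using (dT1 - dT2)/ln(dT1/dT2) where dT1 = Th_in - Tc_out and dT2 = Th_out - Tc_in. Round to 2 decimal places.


dT1 = Th_in - Tc_out = 133 - 44 = 89
dT2 = Th_out - Tc_in = 66 - 37 = 29
LMTD = (dT1 - dT2) / ln(dT1/dT2)
LMTD = (89 - 29) / ln(89/29)
LMTD = 53.51 K


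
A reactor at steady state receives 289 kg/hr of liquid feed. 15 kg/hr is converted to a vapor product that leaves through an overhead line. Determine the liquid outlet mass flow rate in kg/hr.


Steady-state mass balance on the main outlet: F_out = F_in - F_removed
F_out = 289 - 15
F_out = 274 kg/hr


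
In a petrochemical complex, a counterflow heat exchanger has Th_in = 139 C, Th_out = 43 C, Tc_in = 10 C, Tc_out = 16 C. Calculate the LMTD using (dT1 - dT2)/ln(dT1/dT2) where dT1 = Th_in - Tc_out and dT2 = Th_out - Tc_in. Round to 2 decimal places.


dT1 = Th_in - Tc_out = 139 - 16 = 123
dT2 = Th_out - Tc_in = 43 - 10 = 33
LMTD = (dT1 - dT2) / ln(dT1/dT2)
LMTD = (123 - 33) / ln(123/33)
LMTD = 68.41 K


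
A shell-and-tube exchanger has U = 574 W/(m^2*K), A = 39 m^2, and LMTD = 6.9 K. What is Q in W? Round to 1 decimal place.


Q = U * A * LMTD
Q = 574 * 39 * 6.9
Q = 154463.4 W


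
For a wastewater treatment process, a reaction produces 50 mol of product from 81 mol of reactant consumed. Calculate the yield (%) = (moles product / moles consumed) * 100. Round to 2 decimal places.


Yield = (moles product / moles consumed) * 100%
Yield = (50 / 81) * 100
Yield = 0.6173 * 100
Yield = 61.73%


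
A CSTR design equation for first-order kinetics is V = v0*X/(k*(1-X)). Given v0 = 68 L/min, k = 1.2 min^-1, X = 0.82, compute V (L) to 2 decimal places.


V = v0 * X / (k * (1 - X))
V = 68 * 0.82 / (1.2 * (1 - 0.82))
V = 55.76 / (1.2 * 0.18)
V = 55.76 / 0.216
V = 258.15 L


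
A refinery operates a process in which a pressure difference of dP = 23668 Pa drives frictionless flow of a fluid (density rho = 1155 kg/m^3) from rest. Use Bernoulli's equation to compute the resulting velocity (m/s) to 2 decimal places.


v = sqrt(2*dP/rho)
v = sqrt(2*23668/1155)
v = sqrt(40.98355)
v = 6.40 m/s


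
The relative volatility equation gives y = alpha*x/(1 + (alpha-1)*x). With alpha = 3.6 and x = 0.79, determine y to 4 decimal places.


y = alpha*x / (1 + (alpha-1)*x)
y = 3.6*0.79 / (1 + (3.6-1)*0.79)
y = 2.844 / (1 + 2.054)
y = 2.844 / 3.054
y = 0.9312


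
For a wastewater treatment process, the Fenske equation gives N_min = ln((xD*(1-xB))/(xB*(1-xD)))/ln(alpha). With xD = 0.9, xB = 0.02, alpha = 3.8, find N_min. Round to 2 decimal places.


N_min = ln((xD*(1-xB))/(xB*(1-xD))) / ln(alpha)
Numerator inside ln: 0.882 / 0.002 = 441.0
ln(441.0) = 6.089045
ln(alpha) = ln(3.8) = 1.335001
N_min = 6.089045 / 1.335001 = 4.56


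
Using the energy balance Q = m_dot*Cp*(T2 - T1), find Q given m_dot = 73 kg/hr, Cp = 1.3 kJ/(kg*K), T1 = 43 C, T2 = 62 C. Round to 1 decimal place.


Q = m_dot * Cp * (T2 - T1)
Q = 73 * 1.3 * (62 - 43)
Q = 73 * 1.3 * 19
Q = 1803.1 kJ/hr


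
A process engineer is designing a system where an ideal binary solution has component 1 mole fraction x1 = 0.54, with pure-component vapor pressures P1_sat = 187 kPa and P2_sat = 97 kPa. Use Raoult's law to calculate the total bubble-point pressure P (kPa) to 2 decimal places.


P = x1*P1_sat + x2*P2_sat
x2 = 1 - x1 = 1 - 0.54 = 0.46
P = 0.54*187 + 0.46*97
P = 100.98 + 44.62
P = 145.60 kPa


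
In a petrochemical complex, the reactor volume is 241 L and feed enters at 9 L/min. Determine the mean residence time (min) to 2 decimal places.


tau = V / v0
tau = 241 / 9
tau = 26.78 min


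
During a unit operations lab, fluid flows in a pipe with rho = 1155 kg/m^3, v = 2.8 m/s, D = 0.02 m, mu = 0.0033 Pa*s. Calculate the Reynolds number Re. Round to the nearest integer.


Re = rho * v * D / mu
Re = 1155 * 2.8 * 0.02 / 0.0033
Re = 64.68 / 0.0033
Re = 19600


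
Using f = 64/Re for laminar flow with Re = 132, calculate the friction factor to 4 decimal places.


f = 64 / Re
f = 64 / 132
f = 0.4848


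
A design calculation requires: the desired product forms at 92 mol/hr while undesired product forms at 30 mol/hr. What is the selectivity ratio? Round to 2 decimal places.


S = desired product rate / undesired product rate
S = 92 / 30
S = 3.07


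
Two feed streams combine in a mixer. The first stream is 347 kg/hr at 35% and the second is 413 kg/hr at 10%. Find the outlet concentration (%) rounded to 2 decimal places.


Mass balance on solute: F1*x1 + F2*x2 = F3*x3
F3 = F1 + F2 = 347 + 413 = 760 kg/hr
x3 = (F1*x1 + F2*x2)/F3
x3 = (347*0.35 + 413*0.1) / 760
x3 = 21.41%


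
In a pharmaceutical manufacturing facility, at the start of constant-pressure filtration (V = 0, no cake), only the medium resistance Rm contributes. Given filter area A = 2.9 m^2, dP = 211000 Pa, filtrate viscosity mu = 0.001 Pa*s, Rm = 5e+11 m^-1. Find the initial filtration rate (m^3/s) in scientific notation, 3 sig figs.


rate = A * dP / (mu * Rm)
rate = 2.9 * 211000 / (0.001 * 5e+11)
rate = 611900.0 / 5.000e+08
rate = 1.22e-03 m^3/s


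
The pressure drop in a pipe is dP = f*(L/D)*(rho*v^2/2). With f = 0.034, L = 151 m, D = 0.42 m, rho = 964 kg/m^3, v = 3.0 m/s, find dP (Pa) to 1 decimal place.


dP = f * (L/D) * (rho*v^2/2)
dP = 0.034 * (151/0.42) * (964*3.0^2/2)
L/D = 359.52380952
rho*v^2/2 = 964*9.0/2 = 4338.0
dP = 0.034 * 359.52380952 * 4338.0
dP = 53026.9 Pa


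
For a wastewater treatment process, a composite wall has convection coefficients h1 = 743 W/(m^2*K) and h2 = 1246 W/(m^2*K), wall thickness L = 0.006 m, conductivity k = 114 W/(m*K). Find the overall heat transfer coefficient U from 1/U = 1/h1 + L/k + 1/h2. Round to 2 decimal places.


1/U = 1/h1 + L/k + 1/h2
1/U = 1/743 + 0.006/114 + 1/1246
1/U = 0.001345895 + 5.26316e-05 + 0.0008025682
1/U = 0.0022010948
U = 454.32 W/(m^2*K)


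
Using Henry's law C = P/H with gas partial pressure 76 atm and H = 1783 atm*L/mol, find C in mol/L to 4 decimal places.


C = P / H
C = 76 / 1783
C = 0.0426 mol/L


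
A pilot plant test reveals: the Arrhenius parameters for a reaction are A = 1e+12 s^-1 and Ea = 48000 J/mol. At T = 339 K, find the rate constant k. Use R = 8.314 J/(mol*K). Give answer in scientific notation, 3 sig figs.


k = A * exp(-Ea/(R*T))
k = 1e+12 * exp(-48000 / (8.314 * 339))
k = 1e+12 * exp(-17.030662)
k = 4.01e+04


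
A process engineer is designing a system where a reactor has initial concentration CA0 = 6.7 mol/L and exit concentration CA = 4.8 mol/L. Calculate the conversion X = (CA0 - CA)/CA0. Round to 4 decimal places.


X = (CA0 - CA) / CA0
X = (6.7 - 4.8) / 6.7
X = 1.9 / 6.7
X = 0.2836


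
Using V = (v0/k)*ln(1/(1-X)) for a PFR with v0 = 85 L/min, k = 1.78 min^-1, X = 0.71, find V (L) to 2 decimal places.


V = (v0/k) * ln(1/(1-X))
V = (85/1.78) * ln(1/(1-0.71))
V = 47.752809 * ln(3.448276)
V = 47.752809 * 1.237874
V = 59.11 L


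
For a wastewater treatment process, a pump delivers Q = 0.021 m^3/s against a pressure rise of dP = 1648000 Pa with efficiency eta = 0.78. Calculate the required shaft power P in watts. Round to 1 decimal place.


P = Q * dP / eta
P = 0.021 * 1648000 / 0.78
P = 34608.0 / 0.78
P = 44369.2 W


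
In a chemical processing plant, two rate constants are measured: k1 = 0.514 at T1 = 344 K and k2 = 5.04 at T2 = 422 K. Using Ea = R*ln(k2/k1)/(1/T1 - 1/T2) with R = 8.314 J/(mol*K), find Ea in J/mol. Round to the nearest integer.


Ea = R * ln(k2/k1) / (1/T1 - 1/T2)
ln(k2/k1) = ln(5.04/0.514) = 2.2829381
1/T1 - 1/T2 = 1/344 - 1/422 = 0.000537308498
Ea = 8.314 * 2.2829381 / 0.000537308498
Ea = 35325 J/mol


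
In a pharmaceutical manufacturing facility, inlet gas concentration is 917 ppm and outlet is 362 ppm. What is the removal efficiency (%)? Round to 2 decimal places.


Efficiency = (G_in - G_out) / G_in * 100%
Efficiency = (917 - 362) / 917 * 100
Efficiency = 555 / 917 * 100
Efficiency = 60.52%


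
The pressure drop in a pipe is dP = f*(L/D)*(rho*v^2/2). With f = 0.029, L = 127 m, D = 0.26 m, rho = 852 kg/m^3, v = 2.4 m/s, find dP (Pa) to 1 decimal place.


dP = f * (L/D) * (rho*v^2/2)
dP = 0.029 * (127/0.26) * (852*2.4^2/2)
L/D = 488.46153846
rho*v^2/2 = 852*5.76/2 = 2453.76
dP = 0.029 * 488.46153846 * 2453.76
dP = 34758.5 Pa


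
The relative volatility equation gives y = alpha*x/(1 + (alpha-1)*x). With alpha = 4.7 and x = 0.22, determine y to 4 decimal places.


y = alpha*x / (1 + (alpha-1)*x)
y = 4.7*0.22 / (1 + (4.7-1)*0.22)
y = 1.034 / (1 + 0.814)
y = 1.034 / 1.814
y = 0.5700


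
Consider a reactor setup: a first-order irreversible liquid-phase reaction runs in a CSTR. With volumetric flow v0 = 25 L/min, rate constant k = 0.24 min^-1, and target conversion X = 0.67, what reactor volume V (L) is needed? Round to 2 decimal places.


V = v0 * X / (k * (1 - X))
V = 25 * 0.67 / (0.24 * (1 - 0.67))
V = 16.75 / (0.24 * 0.33)
V = 16.75 / 0.0792
V = 211.49 L


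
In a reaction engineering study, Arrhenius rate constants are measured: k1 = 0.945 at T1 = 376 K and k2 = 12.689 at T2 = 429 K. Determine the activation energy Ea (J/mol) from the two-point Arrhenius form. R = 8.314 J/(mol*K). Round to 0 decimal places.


Ea = R * ln(k2/k1) / (1/T1 - 1/T2)
ln(k2/k1) = ln(12.689/0.945) = 2.5973058
1/T1 - 1/T2 = 1/376 - 1/429 = 0.000328572137
Ea = 8.314 * 2.5973058 / 0.000328572137
Ea = 65721 J/mol


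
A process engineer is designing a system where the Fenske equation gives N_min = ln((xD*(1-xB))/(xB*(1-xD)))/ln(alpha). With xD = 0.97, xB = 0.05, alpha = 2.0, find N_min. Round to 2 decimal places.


N_min = ln((xD*(1-xB))/(xB*(1-xD))) / ln(alpha)
Numerator inside ln: 0.9215 / 0.0015 = 614.333333
ln(614.333333) = 6.420538
ln(alpha) = ln(2.0) = 0.693147
N_min = 6.420538 / 0.693147 = 9.26


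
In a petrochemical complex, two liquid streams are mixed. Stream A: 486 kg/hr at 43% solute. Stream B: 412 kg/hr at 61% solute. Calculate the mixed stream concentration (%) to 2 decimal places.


Mass balance on solute: F1*x1 + F2*x2 = F3*x3
F3 = F1 + F2 = 486 + 412 = 898 kg/hr
x3 = (F1*x1 + F2*x2)/F3
x3 = (486*0.43 + 412*0.61) / 898
x3 = 51.26%


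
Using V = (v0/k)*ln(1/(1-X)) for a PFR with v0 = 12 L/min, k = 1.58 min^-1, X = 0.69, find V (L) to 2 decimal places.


V = (v0/k) * ln(1/(1-X))
V = (12/1.58) * ln(1/(1-0.69))
V = 7.594937 * ln(3.225806)
V = 7.594937 * 1.171183
V = 8.90 L


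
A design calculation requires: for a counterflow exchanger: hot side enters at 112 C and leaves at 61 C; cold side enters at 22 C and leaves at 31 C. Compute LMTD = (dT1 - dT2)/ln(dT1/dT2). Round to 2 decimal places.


dT1 = Th_in - Tc_out = 112 - 31 = 81
dT2 = Th_out - Tc_in = 61 - 22 = 39
LMTD = (dT1 - dT2) / ln(dT1/dT2)
LMTD = (81 - 39) / ln(81/39)
LMTD = 57.46 K


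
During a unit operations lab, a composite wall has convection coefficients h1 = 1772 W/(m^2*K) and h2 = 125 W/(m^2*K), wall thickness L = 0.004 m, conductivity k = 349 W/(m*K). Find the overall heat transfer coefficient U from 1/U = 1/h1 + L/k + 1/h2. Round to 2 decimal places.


1/U = 1/h1 + L/k + 1/h2
1/U = 1/1772 + 0.004/349 + 1/125
1/U = 0.0005643341 + 1.14613e-05 + 0.008
1/U = 0.0085757954
U = 116.61 W/(m^2*K)


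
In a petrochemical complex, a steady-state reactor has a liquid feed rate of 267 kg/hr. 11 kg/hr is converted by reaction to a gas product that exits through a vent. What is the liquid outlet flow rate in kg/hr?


Steady-state mass balance on the main outlet: F_out = F_in - F_removed
F_out = 267 - 11
F_out = 256 kg/hr


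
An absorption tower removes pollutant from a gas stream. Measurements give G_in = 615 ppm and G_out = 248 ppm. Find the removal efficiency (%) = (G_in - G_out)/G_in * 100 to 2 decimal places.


Efficiency = (G_in - G_out) / G_in * 100%
Efficiency = (615 - 248) / 615 * 100
Efficiency = 367 / 615 * 100
Efficiency = 59.67%


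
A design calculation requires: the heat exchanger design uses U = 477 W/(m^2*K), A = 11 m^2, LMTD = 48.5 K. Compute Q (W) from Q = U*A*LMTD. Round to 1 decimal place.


Q = U * A * LMTD
Q = 477 * 11 * 48.5
Q = 254479.5 W


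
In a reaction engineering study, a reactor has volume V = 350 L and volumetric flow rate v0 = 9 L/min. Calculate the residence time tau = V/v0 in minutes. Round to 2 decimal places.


tau = V / v0
tau = 350 / 9
tau = 38.89 min


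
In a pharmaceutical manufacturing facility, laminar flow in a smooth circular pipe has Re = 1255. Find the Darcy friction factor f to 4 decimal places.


f = 64 / Re
f = 64 / 1255
f = 0.0510


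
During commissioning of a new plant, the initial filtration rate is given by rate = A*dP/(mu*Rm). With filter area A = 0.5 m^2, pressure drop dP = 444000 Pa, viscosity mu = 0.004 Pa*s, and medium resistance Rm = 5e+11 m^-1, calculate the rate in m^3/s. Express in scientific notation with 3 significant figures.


rate = A * dP / (mu * Rm)
rate = 0.5 * 444000 / (0.004 * 5e+11)
rate = 222000.0 / 2.000e+09
rate = 1.11e-04 m^3/s


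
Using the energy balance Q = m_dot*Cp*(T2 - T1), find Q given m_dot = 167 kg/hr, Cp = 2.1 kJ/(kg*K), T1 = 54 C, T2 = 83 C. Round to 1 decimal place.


Q = m_dot * Cp * (T2 - T1)
Q = 167 * 2.1 * (83 - 54)
Q = 167 * 2.1 * 29
Q = 10170.3 kJ/hr


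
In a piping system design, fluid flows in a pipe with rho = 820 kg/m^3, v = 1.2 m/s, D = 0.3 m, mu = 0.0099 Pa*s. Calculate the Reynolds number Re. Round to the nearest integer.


Re = rho * v * D / mu
Re = 820 * 1.2 * 0.3 / 0.0099
Re = 295.2 / 0.0099
Re = 29818


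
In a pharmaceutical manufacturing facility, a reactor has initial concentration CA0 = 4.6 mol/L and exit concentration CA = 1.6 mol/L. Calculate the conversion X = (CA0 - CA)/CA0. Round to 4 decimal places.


X = (CA0 - CA) / CA0
X = (4.6 - 1.6) / 4.6
X = 3.0 / 4.6
X = 0.6522


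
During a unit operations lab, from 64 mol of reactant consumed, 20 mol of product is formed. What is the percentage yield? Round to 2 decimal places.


Yield = (moles product / moles consumed) * 100%
Yield = (20 / 64) * 100
Yield = 0.3125 * 100
Yield = 31.25%


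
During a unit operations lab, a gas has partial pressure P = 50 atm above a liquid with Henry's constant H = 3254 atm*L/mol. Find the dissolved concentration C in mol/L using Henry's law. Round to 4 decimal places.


C = P / H
C = 50 / 3254
C = 0.0154 mol/L


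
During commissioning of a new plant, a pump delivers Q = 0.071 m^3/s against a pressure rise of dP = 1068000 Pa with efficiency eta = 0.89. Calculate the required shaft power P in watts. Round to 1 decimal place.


P = Q * dP / eta
P = 0.071 * 1068000 / 0.89
P = 75828.0 / 0.89
P = 85200.0 W


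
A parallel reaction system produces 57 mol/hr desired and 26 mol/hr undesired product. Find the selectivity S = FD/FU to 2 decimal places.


S = desired product rate / undesired product rate
S = 57 / 26
S = 2.19


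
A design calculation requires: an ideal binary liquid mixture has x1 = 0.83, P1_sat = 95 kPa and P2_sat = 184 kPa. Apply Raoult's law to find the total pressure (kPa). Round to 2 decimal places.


P = x1*P1_sat + x2*P2_sat
x2 = 1 - x1 = 1 - 0.83 = 0.17
P = 0.83*95 + 0.17*184
P = 78.85 + 31.28
P = 110.13 kPa


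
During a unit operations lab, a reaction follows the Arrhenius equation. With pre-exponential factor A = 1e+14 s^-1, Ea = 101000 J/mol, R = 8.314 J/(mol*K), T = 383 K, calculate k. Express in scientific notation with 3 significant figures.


k = A * exp(-Ea/(R*T))
k = 1e+14 * exp(-101000 / (8.314 * 383))
k = 1e+14 * exp(-31.718496)
k = 1.68e+00
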